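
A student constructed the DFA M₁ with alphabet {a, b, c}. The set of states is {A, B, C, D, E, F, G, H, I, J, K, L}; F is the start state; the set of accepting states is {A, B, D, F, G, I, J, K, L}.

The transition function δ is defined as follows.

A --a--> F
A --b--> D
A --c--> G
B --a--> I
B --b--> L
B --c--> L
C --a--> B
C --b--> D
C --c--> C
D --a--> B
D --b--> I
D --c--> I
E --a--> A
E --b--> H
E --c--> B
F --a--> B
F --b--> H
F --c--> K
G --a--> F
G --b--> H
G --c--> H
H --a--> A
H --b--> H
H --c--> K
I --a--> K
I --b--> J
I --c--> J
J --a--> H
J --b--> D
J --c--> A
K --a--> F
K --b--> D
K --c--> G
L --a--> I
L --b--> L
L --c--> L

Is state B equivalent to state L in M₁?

States {C,E} cannot be reached from the start state, so discard them.
P0 = {A,B,D,F,G,I,J,K,L} | {H}.
On input a, block {A,B,D,F,G,I,J,K,L} splits into {A,B,D,F,G,I,K,L} and {J}.
Split {A,B,D,F,G,I,K,L} by δ(·,b) → {A,B,D,K,L} and {F,G} and {I}.
On input a, block {A,B,D,K,L} splits into {A,K} and {B,L} and {D}.
Split {F,G} by δ(·,a) → {F} and {G}.
Stable partition: {A,K} | {H} | {J} | {F} | {I} | {B,L} | {D} | {G} — 8 equivalence classes.
B and L lie in the same block of the stable partition, so they are equivalent — no string distinguishes them.

Yes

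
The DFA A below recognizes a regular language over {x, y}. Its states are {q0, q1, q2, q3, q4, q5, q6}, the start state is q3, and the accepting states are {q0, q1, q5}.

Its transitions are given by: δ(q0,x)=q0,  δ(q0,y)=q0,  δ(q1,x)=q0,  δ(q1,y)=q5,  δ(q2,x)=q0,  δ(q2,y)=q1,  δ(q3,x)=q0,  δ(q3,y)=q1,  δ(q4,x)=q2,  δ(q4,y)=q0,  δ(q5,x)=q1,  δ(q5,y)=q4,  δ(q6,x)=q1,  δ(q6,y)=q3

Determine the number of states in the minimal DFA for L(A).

Reachable states from the start: {q0,q1,q2,q3,q4,q5}. Unreachable: {q6} — drop them.
P0 = {q0,q1,q5} | {q2,q3,q4}.
On input y, block {q0,q1,q5} splits into {q0,q1} and {q5}.
Split {q0,q1} by δ(·,y) → {q0} and {q1}.
Refine {q2,q3,q4} on symbol x: members go to different blocks, giving {q2,q3} and {q4}.
No further refinement is possible. Final partition (5 blocks): {q0} | {q2,q3} | {q5} | {q1} | {q4}.

5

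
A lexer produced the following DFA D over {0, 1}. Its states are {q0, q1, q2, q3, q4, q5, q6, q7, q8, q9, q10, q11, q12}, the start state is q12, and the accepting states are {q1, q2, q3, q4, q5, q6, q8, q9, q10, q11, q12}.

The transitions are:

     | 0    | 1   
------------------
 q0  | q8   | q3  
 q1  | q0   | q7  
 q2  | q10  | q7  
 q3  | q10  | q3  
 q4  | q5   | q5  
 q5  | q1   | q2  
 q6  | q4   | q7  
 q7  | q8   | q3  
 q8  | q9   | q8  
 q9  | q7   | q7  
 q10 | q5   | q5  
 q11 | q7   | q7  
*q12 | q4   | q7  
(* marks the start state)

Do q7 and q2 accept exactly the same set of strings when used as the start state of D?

Reachable states from the start: {q0,q1,q2,q3,q4,q5,q7,q8,q9,q10,q12}. Unreachable: {q6,q11} — drop them.
Start with accepting vs non-accepting: {q1,q2,q3,q4,q5,q8,q9,q10,q12} | {q0,q7}.
Refine {q1,q2,q3,q4,q5,q8,q9,q10,q12} on symbol 0: members go to different blocks, giving {q2,q3,q4,q5,q8,q10,q12} and {q1,q9}.
Split {q2,q3,q4,q5,q8,q10,q12} by δ(·,0) → {q2,q3,q4,q10,q12} and {q5,q8}.
On input 0, block {q2,q3,q4,q10,q12} splits into {q2,q3,q12} and {q4,q10}.
Refine {q2,q3,q12} on symbol 1: members go to different blocks, giving {q2,q12} and {q3}.
Refine {q5,q8} on symbol 1: members go to different blocks, giving {q5} and {q8}.
Stable partition: {q2,q12} | {q0,q7} | {q1,q9} | {q5} | {q4,q10} | {q3} | {q8} — 7 equivalence classes.
q7 and q2 end up in different blocks, so they are distinguishable. For instance, the string 'ε' is accepted from only q2.

No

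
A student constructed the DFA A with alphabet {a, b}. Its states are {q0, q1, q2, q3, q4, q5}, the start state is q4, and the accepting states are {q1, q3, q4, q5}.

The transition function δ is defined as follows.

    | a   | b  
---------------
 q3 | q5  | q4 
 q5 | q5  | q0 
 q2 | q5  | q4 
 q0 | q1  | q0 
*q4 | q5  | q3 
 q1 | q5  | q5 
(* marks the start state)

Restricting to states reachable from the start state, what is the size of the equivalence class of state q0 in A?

First remove the unreachable states {q2}; 5 states remain.
Start with accepting vs non-accepting: {q1,q3,q4,q5} | {q0}.
Refine {q1,q3,q4,q5} on symbol b: members go to different blocks, giving {q1,q3,q4} and {q5}.
Split {q1,q3,q4} by δ(·,b) → {q3,q4} and {q1}.
The partition is now stable with 4 blocks: {q3,q4} | {q0} | {q5} | {q1}.
State q0 belongs to the block {q0}, which has 1 states.

1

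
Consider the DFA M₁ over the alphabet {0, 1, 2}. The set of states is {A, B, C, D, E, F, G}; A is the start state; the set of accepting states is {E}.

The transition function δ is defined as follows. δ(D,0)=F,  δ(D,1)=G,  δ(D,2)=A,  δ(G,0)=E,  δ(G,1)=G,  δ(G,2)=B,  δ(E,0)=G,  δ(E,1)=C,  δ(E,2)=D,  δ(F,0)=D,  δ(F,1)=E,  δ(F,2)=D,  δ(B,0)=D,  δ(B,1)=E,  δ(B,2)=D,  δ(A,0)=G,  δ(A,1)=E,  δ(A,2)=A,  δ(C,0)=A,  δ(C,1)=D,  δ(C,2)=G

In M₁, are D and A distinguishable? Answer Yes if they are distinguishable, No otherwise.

Yes

Initial partition by acceptance: {E} | {A,B,C,D,F,G}.
On input 0, block {A,B,C,D,F,G} splits into {A,B,C,D,F} and {G}.
Refine {A,B,C,D,F} on symbol 0: members go to different blocks, giving {B,C,D,F} and {A}.
On input 0, block {B,C,D,F} splits into {B,D,F} and {C}.
Split {B,D,F} by δ(·,1) → {B,F} and {D}.
Stable partition: {E} | {B,F} | {G} | {A} | {C} | {D} — 6 equivalence classes.
D and A end up in different blocks, so they are distinguishable. For instance, the string '1' is accepted from only A.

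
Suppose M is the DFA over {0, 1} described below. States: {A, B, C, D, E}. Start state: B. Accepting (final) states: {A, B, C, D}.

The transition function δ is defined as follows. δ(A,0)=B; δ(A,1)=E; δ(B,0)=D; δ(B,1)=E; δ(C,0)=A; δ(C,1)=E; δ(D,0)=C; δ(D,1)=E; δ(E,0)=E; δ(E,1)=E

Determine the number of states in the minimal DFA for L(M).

2

Every state is reachable, so we keep all 5.
Start with accepting vs non-accepting: {A,B,C,D} | {E}.
Stable partition: {A,B,C,D} | {E} — 2 equivalence classes.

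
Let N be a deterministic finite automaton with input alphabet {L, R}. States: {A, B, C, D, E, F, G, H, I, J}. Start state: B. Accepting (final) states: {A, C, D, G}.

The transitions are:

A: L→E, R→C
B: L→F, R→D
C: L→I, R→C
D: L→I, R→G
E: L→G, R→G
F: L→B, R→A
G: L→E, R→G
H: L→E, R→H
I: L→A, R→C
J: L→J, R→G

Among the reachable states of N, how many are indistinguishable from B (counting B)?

2

States {H,J} cannot be reached from the start state, so discard them.
P0 = {A,C,D,G} | {B,E,F,I}.
Refine {B,E,F,I} on symbol L: members go to different blocks, giving {B,F} and {E,I}.
No further refinement is possible. Final partition (3 blocks): {A,C,D,G} | {B,F} | {E,I}.
State B belongs to the block {B,F}, which has 2 states.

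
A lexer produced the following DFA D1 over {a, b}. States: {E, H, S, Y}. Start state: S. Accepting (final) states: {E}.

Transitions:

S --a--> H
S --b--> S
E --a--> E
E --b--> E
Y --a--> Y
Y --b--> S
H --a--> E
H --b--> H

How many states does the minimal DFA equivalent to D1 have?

States {Y} cannot be reached from the start state, so discard them.
P0 = {E} | {H,S}.
Refine {H,S} on symbol a: members go to different blocks, giving {H} and {S}.
Stable partition: {E} | {H} | {S} — 3 equivalence classes.

3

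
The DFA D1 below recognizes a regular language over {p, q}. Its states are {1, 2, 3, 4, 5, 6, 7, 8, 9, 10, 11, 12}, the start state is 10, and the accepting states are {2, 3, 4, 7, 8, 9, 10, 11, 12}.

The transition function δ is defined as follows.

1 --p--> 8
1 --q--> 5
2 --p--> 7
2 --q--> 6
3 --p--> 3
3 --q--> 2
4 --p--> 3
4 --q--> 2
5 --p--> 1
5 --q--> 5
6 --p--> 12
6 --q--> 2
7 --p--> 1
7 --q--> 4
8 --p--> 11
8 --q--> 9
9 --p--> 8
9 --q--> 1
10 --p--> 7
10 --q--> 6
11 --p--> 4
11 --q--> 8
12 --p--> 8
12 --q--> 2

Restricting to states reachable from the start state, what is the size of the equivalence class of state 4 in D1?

2

Start with accepting vs non-accepting: {2,3,4,7,8,9,10,11,12} | {1,5,6}.
On input p, block {2,3,4,7,8,9,10,11,12} splits into {2,3,4,8,9,10,11,12} and {7}.
Refine {2,3,4,8,9,10,11,12} on symbol p: members go to different blocks, giving {3,4,8,9,11,12} and {2,10}.
On input q, block {3,4,8,9,11,12} splits into {3,4,12} and {8,11} and {9}.
Split {3,4,12} by δ(·,p) → {3,4} and {12}.
Refine {1,5,6} on symbol p: members go to different blocks, giving {1} and {5} and {6}.
Refine {8,11} on symbol p: members go to different blocks, giving {8} and {11}.
No further refinement is possible. Final partition (10 blocks): {3,4} | {1} | {7} | {2,10} | {8} | {9} | {12} | {5} | {6} | {11}.
State 4 belongs to the block {3,4}, which has 2 states.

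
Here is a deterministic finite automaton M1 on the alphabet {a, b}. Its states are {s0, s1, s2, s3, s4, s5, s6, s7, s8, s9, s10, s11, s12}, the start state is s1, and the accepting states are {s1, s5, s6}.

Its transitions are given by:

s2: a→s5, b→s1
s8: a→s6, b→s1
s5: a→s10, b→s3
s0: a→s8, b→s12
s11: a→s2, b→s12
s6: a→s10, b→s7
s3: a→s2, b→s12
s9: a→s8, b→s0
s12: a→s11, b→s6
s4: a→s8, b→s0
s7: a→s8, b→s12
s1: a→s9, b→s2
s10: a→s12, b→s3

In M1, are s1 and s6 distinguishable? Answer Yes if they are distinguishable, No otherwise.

Reachable states from the start: {s0,s1,s2,s3,s5,s6,s7,s8,s9,s10,s11,s12}. Unreachable: {s4} — drop them.
Start with accepting vs non-accepting: {s1,s5,s6} | {s0,s2,s3,s7,s8,s9,s10,s11,s12}.
Split {s0,s2,s3,s7,s8,s9,s10,s11,s12} by δ(·,a) → {s0,s3,s7,s9,s10,s11,s12} and {s2,s8}.
Refine {s1,s5,s6} on symbol b: members go to different blocks, giving {s5,s6} and {s1}.
On input a, block {s0,s3,s7,s9,s10,s11,s12} splits into {s0,s3,s7,s9,s11} and {s10,s12}.
On input b, block {s0,s3,s7,s9,s11} splits into {s0,s3,s7,s11} and {s9}.
Split {s10,s12} by δ(·,a) → {s10} and {s12}.
No further refinement is possible. Final partition (7 blocks): {s5,s6} | {s0,s3,s7,s11} | {s2,s8} | {s1} | {s10} | {s9} | {s12}.
s1 and s6 end up in different blocks, so they are distinguishable. For instance, the string 'ba' is accepted from only s1.

Yes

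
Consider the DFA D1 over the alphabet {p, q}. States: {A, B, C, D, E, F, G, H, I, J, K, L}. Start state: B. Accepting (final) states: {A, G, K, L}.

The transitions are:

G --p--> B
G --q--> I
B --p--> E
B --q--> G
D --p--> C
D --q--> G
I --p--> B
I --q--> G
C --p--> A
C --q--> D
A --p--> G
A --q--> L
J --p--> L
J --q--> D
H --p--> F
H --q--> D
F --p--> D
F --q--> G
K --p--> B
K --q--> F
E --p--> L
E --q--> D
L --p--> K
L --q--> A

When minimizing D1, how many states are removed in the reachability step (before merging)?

Starting at B and following transitions, the reachable set is {A, B, C, D, E, F, G, I, K, L}. That leaves H, J unreachable — 2 in total.

2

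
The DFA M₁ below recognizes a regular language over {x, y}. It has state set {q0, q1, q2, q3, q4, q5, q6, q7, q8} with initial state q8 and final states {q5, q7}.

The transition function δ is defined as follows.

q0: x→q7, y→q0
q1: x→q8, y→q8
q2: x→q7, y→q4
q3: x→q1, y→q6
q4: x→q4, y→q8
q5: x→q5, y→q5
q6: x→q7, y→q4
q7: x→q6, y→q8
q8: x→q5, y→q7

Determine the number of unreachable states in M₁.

4

Starting at q8 and following transitions, the reachable set is {q4, q5, q6, q7, q8}. That leaves q0, q1, q2, q3 unreachable — 4 in total.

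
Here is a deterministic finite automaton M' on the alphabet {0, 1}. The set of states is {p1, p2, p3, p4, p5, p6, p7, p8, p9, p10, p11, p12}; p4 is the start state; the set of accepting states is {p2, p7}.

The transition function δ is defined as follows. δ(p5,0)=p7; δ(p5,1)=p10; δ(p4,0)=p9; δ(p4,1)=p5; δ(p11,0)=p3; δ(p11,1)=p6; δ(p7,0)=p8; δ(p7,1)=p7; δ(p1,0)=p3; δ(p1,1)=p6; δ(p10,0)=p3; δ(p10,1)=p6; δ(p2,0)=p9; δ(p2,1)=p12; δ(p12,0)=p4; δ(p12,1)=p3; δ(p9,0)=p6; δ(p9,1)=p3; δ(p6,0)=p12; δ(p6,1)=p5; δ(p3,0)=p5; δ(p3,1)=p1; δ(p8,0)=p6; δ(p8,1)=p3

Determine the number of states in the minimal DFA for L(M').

States {p2,p11} cannot be reached from the start state, so discard them.
P0 = {p7} | {p1,p3,p4,p5,p6,p8,p9,p10,p12}.
Split {p1,p3,p4,p5,p6,p8,p9,p10,p12} by δ(·,0) → {p1,p3,p4,p6,p8,p9,p10,p12} and {p5}.
Split {p1,p3,p4,p6,p8,p9,p10,p12} by δ(·,0) → {p1,p4,p6,p8,p9,p10,p12} and {p3}.
On input 0, block {p1,p4,p6,p8,p9,p10,p12} splits into {p4,p6,p8,p9,p12} and {p1,p10}.
Split {p4,p6,p8,p9,p12} by δ(·,1) → {p8,p9,p12} and {p4,p6}.
No further refinement is possible. Final partition (6 blocks): {p7} | {p8,p9,p12} | {p5} | {p3} | {p1,p10} | {p4,p6}.

6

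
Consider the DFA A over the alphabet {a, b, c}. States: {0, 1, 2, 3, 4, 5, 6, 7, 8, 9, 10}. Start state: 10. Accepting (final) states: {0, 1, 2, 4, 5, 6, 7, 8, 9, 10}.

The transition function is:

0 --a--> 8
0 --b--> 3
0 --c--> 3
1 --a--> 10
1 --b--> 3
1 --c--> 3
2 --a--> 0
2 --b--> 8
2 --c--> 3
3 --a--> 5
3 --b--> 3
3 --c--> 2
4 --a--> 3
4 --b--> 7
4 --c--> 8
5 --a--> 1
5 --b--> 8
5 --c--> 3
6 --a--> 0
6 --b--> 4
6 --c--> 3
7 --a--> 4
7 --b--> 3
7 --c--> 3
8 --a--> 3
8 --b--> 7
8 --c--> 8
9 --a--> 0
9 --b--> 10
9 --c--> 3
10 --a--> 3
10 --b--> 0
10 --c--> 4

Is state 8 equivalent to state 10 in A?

Yes

Reachable states from the start: {0,1,2,3,4,5,7,8,10}. Unreachable: {6,9} — drop them.
Initial partition by acceptance: {0,1,2,4,5,7,8,10} | {3}.
Refine {0,1,2,4,5,7,8,10} on symbol a: members go to different blocks, giving {0,1,2,5,7} and {4,8,10}.
Refine {0,1,2,5,7} on symbol a: members go to different blocks, giving {0,1,7} and {2,5}.
Stable partition: {0,1,7} | {3} | {4,8,10} | {2,5} — 4 equivalence classes.
8 and 10 lie in the same block of the stable partition, so they are equivalent — no string distinguishes them.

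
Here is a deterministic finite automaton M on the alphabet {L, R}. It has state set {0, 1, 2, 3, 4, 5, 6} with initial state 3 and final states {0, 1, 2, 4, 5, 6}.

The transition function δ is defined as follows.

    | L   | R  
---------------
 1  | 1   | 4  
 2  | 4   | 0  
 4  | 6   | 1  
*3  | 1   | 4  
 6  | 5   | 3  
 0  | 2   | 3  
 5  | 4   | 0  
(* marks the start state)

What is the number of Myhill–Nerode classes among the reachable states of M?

5

Start with accepting vs non-accepting: {0,1,2,4,5,6} | {3}.
Split {0,1,2,4,5,6} by δ(·,R) → {1,2,4,5} and {0,6}.
Refine {1,2,4,5} on symbol L: members go to different blocks, giving {1,2,5} and {4}.
On input L, block {1,2,5} splits into {2,5} and {1}.
No further refinement is possible. Final partition (5 blocks): {2,5} | {3} | {0,6} | {4} | {1}.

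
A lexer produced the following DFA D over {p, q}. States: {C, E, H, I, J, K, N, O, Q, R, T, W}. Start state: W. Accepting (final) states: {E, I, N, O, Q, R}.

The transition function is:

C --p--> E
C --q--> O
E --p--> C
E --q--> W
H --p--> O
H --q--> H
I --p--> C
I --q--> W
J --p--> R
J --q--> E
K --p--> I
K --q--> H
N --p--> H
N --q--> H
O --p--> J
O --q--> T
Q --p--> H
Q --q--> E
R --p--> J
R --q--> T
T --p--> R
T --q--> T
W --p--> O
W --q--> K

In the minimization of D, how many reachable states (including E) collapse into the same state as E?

4

First remove the unreachable states {N,Q}; 10 states remain.
P0 = {E,I,O,R} | {C,H,J,K,T,W}.
Split {C,H,J,K,T,W} by δ(·,q) → {H,K,T,W} and {C,J}.
The partition is now stable with 3 blocks: {E,I,O,R} | {H,K,T,W} | {C,J}.
The equivalence class containing E is {E,I,O,R}, of size 4.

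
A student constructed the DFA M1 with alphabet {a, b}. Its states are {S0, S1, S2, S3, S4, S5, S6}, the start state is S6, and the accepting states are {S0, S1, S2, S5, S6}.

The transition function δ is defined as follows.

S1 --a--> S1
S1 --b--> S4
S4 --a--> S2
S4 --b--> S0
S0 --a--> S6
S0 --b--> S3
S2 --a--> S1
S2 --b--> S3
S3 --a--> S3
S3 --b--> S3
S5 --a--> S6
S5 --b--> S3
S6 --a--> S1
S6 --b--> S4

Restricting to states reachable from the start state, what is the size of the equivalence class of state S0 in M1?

First remove the unreachable states {S5}; 6 states remain.
Initial partition by acceptance: {S0,S1,S2,S6} | {S3,S4}.
On input a, block {S3,S4} splits into {S3} and {S4}.
Refine {S0,S1,S2,S6} on symbol b: members go to different blocks, giving {S0,S2} and {S1,S6}.
Stable partition: {S0,S2} | {S3} | {S4} | {S1,S6} — 4 equivalence classes.
State S0 belongs to the block {S0,S2}, which has 2 states.

2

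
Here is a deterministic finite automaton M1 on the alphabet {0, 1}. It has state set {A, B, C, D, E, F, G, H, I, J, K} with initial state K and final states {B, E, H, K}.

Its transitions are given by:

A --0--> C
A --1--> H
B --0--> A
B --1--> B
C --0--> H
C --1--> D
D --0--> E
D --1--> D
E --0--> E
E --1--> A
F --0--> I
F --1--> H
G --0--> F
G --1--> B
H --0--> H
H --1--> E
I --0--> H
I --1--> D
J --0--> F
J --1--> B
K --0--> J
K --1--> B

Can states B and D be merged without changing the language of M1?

First remove the unreachable states {G}; 10 states remain.
Initial partition by acceptance: {B,E,H,K} | {A,C,D,F,I,J}.
On input 0, block {B,E,H,K} splits into {B,K} and {E,H}.
Refine {A,C,D,F,I,J} on symbol 0: members go to different blocks, giving {A,F,J} and {C,D,I}.
Refine {A,F,J} on symbol 0: members go to different blocks, giving {A,F} and {J}.
On input 0, block {B,K} splits into {B} and {K}.
Refine {E,H} on symbol 1: members go to different blocks, giving {E} and {H}.
On input 0, block {C,D,I} splits into {C,I} and {D}.
The partition is now stable with 8 blocks: {B} | {A,F} | {E} | {C,I} | {J} | {K} | {H} | {D}.
B and D end up in different blocks, so they are distinguishable. For instance, the string 'ε' is accepted from only B.

No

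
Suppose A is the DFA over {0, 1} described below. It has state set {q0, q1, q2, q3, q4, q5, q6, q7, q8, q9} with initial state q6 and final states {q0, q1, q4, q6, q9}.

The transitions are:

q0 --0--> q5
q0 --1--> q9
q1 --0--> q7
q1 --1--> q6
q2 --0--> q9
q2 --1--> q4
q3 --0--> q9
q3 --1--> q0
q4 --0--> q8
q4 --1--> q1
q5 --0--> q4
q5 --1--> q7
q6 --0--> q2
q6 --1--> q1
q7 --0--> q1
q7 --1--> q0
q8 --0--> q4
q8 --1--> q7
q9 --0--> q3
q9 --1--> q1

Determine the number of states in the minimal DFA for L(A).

4

P0 = {q0,q1,q4,q6,q9} | {q2,q3,q5,q7,q8}.
Refine {q2,q3,q5,q7,q8} on symbol 1: members go to different blocks, giving {q2,q3,q7} and {q5,q8}.
Refine {q0,q1,q4,q6,q9} on symbol 0: members go to different blocks, giving {q1,q6,q9} and {q0,q4}.
No further refinement is possible. Final partition (4 blocks): {q1,q6,q9} | {q2,q3,q7} | {q5,q8} | {q0,q4}.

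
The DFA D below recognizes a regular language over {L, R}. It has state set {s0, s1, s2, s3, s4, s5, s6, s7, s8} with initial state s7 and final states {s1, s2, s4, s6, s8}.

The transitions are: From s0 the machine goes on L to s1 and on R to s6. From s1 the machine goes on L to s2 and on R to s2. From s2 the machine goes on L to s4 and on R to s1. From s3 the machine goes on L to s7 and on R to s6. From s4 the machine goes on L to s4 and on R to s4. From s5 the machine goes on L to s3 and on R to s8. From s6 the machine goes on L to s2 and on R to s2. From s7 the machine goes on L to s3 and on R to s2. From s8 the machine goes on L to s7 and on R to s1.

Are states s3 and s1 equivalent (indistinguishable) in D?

No

States {s0,s5,s8} cannot be reached from the start state, so discard them.
P0 = {s1,s2,s4,s6} | {s3,s7}.
The partition is now stable with 2 blocks: {s1,s2,s4,s6} | {s3,s7}.
s3 and s1 end up in different blocks, so they are distinguishable. For instance, the string 'ε' is accepted from only s1.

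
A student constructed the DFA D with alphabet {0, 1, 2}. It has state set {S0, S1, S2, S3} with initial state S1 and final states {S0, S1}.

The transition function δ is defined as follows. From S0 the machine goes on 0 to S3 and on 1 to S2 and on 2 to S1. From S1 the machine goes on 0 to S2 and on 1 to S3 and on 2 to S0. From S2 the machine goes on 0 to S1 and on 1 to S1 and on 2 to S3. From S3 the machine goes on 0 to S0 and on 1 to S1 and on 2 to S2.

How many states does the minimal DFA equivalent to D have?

Initial partition by acceptance: {S0,S1} | {S2,S3}.
No further refinement is possible. Final partition (2 blocks): {S0,S1} | {S2,S3}.

2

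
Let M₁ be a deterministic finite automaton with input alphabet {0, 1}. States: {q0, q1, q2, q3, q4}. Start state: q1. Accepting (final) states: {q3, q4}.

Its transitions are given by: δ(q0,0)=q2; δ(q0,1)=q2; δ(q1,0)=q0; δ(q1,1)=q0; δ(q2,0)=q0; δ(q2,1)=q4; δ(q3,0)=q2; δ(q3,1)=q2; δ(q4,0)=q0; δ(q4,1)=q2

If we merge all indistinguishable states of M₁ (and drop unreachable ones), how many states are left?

Reachable states from the start: {q0,q1,q2,q4}. Unreachable: {q3} — drop them.
Initial partition by acceptance: {q4} | {q0,q1,q2}.
Split {q0,q1,q2} by δ(·,1) → {q0,q1} and {q2}.
Refine {q0,q1} on symbol 0: members go to different blocks, giving {q0} and {q1}.
Stable partition: {q4} | {q0} | {q2} | {q1} — 4 equivalence classes.

4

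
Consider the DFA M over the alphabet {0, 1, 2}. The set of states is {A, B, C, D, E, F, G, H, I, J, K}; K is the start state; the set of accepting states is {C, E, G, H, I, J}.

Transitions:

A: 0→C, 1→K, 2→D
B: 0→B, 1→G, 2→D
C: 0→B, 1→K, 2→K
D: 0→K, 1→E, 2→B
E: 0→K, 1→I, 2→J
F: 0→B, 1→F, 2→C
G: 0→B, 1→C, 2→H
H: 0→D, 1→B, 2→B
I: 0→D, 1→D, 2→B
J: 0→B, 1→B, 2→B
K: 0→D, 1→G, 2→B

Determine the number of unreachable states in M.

BFS from K reaches {B, C, D, E, G, H, I, J, K}; the 2 state(s) A, F are never visited.

2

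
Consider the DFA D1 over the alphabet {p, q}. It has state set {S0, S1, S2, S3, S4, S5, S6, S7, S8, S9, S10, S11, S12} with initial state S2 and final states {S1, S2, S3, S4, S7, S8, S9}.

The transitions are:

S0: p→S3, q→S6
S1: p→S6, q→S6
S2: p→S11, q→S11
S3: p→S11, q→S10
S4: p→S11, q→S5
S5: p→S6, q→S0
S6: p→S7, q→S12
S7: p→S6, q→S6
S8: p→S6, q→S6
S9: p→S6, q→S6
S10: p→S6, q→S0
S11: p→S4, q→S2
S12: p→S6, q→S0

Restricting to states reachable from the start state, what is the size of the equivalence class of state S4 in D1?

Reachable states from the start: {S0,S2,S3,S4,S5,S6,S7,S10,S11,S12}. Unreachable: {S1,S8,S9} — drop them.
Start with accepting vs non-accepting: {S2,S3,S4,S7} | {S0,S5,S6,S10,S11,S12}.
On input p, block {S0,S5,S6,S10,S11,S12} splits into {S0,S6,S11} and {S5,S10,S12}.
Split {S2,S3,S4,S7} by δ(·,q) → {S2,S7} and {S3,S4}.
On input p, block {S0,S6,S11} splits into {S0,S11} and {S6}.
Refine {S2,S7} on symbol p: members go to different blocks, giving {S2} and {S7}.
Split {S0,S11} by δ(·,q) → {S0} and {S11}.
Stable partition: {S2} | {S0} | {S5,S10,S12} | {S3,S4} | {S6} | {S7} | {S11} — 7 equivalence classes.
State S4 belongs to the block {S3,S4}, which has 2 states.

2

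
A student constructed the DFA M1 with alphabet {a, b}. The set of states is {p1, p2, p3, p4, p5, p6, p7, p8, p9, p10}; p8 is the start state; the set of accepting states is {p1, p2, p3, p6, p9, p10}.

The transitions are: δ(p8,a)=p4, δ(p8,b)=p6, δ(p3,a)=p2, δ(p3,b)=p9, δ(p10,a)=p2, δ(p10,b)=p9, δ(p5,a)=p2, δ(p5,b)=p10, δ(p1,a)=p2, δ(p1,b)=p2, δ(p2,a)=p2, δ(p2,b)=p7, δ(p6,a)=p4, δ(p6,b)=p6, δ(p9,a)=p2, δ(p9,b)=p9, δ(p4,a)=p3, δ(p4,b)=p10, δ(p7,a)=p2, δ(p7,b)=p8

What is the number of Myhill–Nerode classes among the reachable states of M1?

States {p1,p5} cannot be reached from the start state, so discard them.
Start with accepting vs non-accepting: {p2,p3,p6,p9,p10} | {p4,p7,p8}.
Refine {p2,p3,p6,p9,p10} on symbol a: members go to different blocks, giving {p2,p3,p9,p10} and {p6}.
On input b, block {p2,p3,p9,p10} splits into {p3,p9,p10} and {p2}.
Split {p4,p7,p8} by δ(·,a) → {p4} and {p7} and {p8}.
The partition is now stable with 6 blocks: {p3,p9,p10} | {p4} | {p6} | {p2} | {p7} | {p8}.

6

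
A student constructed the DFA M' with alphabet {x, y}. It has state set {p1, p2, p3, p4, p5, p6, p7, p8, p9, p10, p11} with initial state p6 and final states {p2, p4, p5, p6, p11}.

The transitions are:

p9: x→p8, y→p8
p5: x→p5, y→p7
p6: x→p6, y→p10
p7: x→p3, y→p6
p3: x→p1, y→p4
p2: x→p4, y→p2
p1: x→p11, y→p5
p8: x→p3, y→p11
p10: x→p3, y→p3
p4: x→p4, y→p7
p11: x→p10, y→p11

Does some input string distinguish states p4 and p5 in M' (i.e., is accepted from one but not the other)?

Reachable states from the start: {p1,p3,p4,p5,p6,p7,p10,p11}. Unreachable: {p2,p8,p9} — drop them.
Initial partition by acceptance: {p4,p5,p6,p11} | {p1,p3,p7,p10}.
Split {p4,p5,p6,p11} by δ(·,x) → {p4,p5,p6} and {p11}.
Split {p1,p3,p7,p10} by δ(·,x) → {p3,p7,p10} and {p1}.
On input x, block {p3,p7,p10} splits into {p7,p10} and {p3}.
Split {p7,p10} by δ(·,y) → {p7} and {p10}.
Refine {p4,p5,p6} on symbol y: members go to different blocks, giving {p4,p5} and {p6}.
No further refinement is possible. Final partition (7 blocks): {p4,p5} | {p7} | {p11} | {p1} | {p3} | {p10} | {p6}.
p4 and p5 lie in the same block of the stable partition, so they are equivalent — no string distinguishes them.

No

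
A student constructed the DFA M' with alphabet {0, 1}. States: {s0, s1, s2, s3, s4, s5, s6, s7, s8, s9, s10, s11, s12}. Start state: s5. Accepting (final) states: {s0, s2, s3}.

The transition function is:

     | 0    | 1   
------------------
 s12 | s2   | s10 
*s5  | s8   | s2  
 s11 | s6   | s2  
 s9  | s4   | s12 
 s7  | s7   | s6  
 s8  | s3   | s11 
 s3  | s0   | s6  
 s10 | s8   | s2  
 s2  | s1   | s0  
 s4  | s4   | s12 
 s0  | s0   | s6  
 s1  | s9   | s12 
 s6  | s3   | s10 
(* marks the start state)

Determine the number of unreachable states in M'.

No path from s5 leads to s7; the other 12 states are all reachable.

1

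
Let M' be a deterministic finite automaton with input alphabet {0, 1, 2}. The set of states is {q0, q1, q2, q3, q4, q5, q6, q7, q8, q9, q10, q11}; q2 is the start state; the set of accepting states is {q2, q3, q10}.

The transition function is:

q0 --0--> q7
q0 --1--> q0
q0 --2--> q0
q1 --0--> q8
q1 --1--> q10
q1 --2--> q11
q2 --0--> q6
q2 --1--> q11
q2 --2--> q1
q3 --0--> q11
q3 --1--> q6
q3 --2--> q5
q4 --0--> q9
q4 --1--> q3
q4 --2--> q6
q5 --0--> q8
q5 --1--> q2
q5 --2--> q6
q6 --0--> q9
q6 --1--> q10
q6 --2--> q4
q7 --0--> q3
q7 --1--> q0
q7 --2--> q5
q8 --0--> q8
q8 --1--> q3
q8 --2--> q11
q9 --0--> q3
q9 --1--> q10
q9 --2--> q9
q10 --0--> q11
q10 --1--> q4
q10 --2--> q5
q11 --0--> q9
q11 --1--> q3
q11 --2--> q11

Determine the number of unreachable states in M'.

BFS from q2 reaches {q1, q2, q3, q4, q5, q6, q8, q9, q10, q11}; the 2 state(s) q0, q7 are never visited.

2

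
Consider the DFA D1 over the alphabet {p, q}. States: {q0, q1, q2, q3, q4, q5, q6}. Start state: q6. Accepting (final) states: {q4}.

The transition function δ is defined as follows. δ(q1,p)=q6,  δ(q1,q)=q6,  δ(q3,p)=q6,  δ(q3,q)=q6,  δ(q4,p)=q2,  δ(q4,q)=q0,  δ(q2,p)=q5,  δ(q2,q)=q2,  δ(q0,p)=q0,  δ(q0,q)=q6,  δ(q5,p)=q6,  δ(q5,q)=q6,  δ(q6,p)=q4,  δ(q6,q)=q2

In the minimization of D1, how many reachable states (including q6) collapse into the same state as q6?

States {q1,q3} cannot be reached from the start state, so discard them.
P0 = {q4} | {q0,q2,q5,q6}.
Split {q0,q2,q5,q6} by δ(·,p) → {q0,q2,q5} and {q6}.
Refine {q0,q2,q5} on symbol p: members go to different blocks, giving {q0,q2} and {q5}.
On input p, block {q0,q2} splits into {q0} and {q2}.
The partition is now stable with 5 blocks: {q4} | {q0} | {q6} | {q5} | {q2}.
The equivalence class containing q6 is {q6}, of size 1.

1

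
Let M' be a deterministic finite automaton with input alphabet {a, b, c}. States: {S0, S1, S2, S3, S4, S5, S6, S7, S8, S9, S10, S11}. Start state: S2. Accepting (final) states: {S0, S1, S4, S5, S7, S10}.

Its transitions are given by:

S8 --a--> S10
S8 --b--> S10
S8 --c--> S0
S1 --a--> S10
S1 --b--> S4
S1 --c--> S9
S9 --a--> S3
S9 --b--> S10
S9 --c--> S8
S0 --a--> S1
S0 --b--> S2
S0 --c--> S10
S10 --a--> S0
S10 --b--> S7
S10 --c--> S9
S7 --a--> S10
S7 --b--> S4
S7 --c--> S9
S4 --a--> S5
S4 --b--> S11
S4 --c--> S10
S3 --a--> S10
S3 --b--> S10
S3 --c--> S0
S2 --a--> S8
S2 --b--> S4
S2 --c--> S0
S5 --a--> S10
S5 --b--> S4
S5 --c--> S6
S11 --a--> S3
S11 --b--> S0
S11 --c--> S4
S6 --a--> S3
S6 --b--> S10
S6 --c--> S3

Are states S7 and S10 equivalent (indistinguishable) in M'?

No

Initial partition by acceptance: {S0,S1,S4,S5,S7,S10} | {S2,S3,S6,S8,S9,S11}.
Split {S0,S1,S4,S5,S7,S10} by δ(·,b) → {S1,S5,S7,S10} and {S0,S4}.
On input a, block {S1,S5,S7,S10} splits into {S1,S5,S7} and {S10}.
Refine {S2,S3,S6,S8,S9,S11} on symbol a: members go to different blocks, giving {S2,S6,S9,S11} and {S3,S8}.
Split {S2,S6,S9,S11} by δ(·,b) → {S2,S11} and {S6,S9}.
No further refinement is possible. Final partition (6 blocks): {S1,S5,S7} | {S2,S11} | {S0,S4} | {S10} | {S3,S8} | {S6,S9}.
S7 and S10 end up in different blocks, so they are distinguishable. For instance, the string 'ab' is accepted from only S7.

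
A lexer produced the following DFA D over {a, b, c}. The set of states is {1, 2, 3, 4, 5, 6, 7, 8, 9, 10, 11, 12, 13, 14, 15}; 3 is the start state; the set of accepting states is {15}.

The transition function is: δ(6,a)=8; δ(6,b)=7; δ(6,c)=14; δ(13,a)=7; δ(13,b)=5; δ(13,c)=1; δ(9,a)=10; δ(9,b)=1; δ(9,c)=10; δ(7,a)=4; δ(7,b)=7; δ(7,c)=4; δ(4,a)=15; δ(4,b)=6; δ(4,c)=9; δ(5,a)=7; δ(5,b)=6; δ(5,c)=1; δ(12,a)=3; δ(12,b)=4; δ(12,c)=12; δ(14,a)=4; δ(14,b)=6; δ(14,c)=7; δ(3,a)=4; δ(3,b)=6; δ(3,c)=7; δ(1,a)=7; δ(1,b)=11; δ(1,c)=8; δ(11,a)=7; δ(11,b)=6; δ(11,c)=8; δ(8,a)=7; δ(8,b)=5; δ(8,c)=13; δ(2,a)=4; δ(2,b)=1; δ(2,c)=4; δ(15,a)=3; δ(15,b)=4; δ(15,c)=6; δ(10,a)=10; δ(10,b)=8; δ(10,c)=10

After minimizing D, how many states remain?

8

Reachable states from the start: {1,3,4,5,6,7,8,9,10,11,13,14,15}. Unreachable: {2,12} — drop them.
Initial partition by acceptance: {15} | {1,3,4,5,6,7,8,9,10,11,13,14}.
On input a, block {1,3,4,5,6,7,8,9,10,11,13,14} splits into {1,3,5,6,7,8,9,10,11,13,14} and {4}.
On input a, block {1,3,5,6,7,8,9,10,11,13,14} splits into {1,5,6,8,9,10,11,13} and {3,7,14}.
On input a, block {1,5,6,8,9,10,11,13} splits into {1,5,8,11,13} and {6,9,10}.
Split {1,5,8,11,13} by δ(·,b) → {1,8,13} and {5,11}.
Split {3,7,14} by δ(·,b) → {3,14} and {7}.
On input a, block {6,9,10} splits into {9,10} and {6}.
Stable partition: {15} | {1,8,13} | {4} | {3,14} | {9,10} | {5,11} | {7} | {6} — 8 equivalence classes.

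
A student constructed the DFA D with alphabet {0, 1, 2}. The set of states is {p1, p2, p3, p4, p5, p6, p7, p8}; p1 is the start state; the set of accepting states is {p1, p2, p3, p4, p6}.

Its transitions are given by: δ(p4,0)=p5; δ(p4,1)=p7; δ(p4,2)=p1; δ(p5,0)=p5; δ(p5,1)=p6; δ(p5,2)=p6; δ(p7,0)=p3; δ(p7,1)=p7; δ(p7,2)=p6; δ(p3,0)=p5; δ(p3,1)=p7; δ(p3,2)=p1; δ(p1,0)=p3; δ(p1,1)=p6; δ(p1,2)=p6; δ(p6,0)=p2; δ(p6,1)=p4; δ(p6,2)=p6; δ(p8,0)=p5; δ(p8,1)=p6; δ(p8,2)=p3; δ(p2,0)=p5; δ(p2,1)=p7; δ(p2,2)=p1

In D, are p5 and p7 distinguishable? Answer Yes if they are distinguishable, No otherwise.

Reachable states from the start: {p1,p2,p3,p4,p5,p6,p7}. Unreachable: {p8} — drop them.
Start with accepting vs non-accepting: {p1,p2,p3,p4,p6} | {p5,p7}.
Split {p1,p2,p3,p4,p6} by δ(·,0) → {p2,p3,p4} and {p1,p6}.
Refine {p5,p7} on symbol 0: members go to different blocks, giving {p5} and {p7}.
Refine {p1,p6} on symbol 1: members go to different blocks, giving {p1} and {p6}.
The partition is now stable with 5 blocks: {p2,p3,p4} | {p5} | {p1} | {p7} | {p6}.
p5 and p7 end up in different blocks, so they are distinguishable. For instance, the string '0' is accepted from only p7.

Yes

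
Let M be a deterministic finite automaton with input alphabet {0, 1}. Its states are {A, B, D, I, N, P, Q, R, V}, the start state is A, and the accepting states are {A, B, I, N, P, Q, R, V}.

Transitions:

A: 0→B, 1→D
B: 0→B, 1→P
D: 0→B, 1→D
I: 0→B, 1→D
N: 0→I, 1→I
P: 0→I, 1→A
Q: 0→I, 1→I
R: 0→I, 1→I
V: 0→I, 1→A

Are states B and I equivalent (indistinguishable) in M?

No

States {N,Q,R,V} cannot be reached from the start state, so discard them.
Start with accepting vs non-accepting: {A,B,I,P} | {D}.
On input 1, block {A,B,I,P} splits into {B,P} and {A,I}.
Split {B,P} by δ(·,0) → {B} and {P}.
The partition is now stable with 4 blocks: {B} | {D} | {A,I} | {P}.
B and I end up in different blocks, so they are distinguishable. For instance, the string '1' is accepted from only B.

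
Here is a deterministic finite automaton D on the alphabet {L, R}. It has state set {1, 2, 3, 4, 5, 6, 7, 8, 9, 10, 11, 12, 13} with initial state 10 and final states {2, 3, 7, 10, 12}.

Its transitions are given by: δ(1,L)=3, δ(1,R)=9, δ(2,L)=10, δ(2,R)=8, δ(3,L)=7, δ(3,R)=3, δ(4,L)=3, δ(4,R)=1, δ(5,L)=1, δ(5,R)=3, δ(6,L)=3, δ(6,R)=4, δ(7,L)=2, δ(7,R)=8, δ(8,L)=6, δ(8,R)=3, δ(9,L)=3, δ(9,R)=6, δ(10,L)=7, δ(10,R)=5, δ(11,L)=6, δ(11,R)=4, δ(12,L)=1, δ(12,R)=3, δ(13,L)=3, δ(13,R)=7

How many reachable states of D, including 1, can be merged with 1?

States {11,12,13} cannot be reached from the start state, so discard them.
Initial partition by acceptance: {2,3,7,10} | {1,4,5,6,8,9}.
On input R, block {2,3,7,10} splits into {2,7,10} and {3}.
On input L, block {1,4,5,6,8,9} splits into {1,4,6,9} and {5,8}.
The partition is now stable with 4 blocks: {2,7,10} | {1,4,6,9} | {3} | {5,8}.
State 1 belongs to the block {1,4,6,9}, which has 4 states.

4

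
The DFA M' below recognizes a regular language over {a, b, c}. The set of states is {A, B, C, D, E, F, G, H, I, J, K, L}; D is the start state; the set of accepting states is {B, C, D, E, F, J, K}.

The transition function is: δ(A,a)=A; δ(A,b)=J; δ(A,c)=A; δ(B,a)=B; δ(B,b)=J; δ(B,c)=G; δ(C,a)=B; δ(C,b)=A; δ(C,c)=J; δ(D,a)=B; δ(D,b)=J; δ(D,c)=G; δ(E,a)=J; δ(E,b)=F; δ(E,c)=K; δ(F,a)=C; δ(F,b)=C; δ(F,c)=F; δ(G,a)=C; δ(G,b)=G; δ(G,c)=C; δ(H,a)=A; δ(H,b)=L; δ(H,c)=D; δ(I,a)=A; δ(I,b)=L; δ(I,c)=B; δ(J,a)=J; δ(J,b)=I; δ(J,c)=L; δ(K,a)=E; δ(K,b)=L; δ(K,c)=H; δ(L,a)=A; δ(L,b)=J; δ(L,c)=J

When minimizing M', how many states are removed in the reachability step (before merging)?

No path from D leads to E, F, H, K; the other 8 states are all reachable.

4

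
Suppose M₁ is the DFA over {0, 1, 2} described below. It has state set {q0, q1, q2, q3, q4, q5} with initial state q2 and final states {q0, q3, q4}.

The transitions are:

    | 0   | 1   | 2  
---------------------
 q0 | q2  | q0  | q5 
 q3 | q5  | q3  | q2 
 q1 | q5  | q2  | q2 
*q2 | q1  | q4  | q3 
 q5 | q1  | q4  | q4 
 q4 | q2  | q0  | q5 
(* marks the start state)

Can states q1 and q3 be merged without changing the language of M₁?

Start with accepting vs non-accepting: {q0,q3,q4} | {q1,q2,q5}.
On input 1, block {q1,q2,q5} splits into {q2,q5} and {q1}.
The partition is now stable with 3 blocks: {q0,q3,q4} | {q2,q5} | {q1}.
q1 and q3 end up in different blocks, so they are distinguishable. For instance, the string 'ε' is accepted from only q3.

No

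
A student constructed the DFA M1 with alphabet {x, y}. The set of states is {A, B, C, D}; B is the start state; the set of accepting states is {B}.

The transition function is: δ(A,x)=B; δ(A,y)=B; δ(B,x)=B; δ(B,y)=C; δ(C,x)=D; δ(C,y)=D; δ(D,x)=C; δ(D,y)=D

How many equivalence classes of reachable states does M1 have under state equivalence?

2

Reachable states from the start: {B,C,D}. Unreachable: {A} — drop them.
Initial partition by acceptance: {B} | {C,D}.
Stable partition: {B} | {C,D} — 2 equivalence classes.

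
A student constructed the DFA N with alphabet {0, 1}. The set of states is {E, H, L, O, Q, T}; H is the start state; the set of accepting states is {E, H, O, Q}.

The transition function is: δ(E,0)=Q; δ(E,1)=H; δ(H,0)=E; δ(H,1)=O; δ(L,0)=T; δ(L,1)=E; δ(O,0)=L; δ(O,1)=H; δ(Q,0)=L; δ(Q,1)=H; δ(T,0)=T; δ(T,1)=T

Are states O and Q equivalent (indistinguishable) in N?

Yes

P0 = {E,H,O,Q} | {L,T}.
Split {E,H,O,Q} by δ(·,0) → {E,H} and {O,Q}.
Refine {E,H} on symbol 0: members go to different blocks, giving {H} and {E}.
Split {L,T} by δ(·,1) → {L} and {T}.
No further refinement is possible. Final partition (5 blocks): {H} | {L} | {O,Q} | {E} | {T}.
O and Q lie in the same block of the stable partition, so they are equivalent — no string distinguishes them.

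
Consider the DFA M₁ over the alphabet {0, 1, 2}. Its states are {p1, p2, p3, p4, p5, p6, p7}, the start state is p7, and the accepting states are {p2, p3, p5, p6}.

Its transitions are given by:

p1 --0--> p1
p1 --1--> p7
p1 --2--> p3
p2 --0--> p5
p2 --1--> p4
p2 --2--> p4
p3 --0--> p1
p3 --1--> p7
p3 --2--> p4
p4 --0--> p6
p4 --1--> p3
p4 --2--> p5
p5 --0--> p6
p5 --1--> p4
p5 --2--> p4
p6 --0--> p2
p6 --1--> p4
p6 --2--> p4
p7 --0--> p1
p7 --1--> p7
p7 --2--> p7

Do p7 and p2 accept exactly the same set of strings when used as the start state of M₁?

No

All states are reachable from the start state.
Start with accepting vs non-accepting: {p2,p3,p5,p6} | {p1,p4,p7}.
Split {p2,p3,p5,p6} by δ(·,0) → {p2,p5,p6} and {p3}.
On input 0, block {p1,p4,p7} splits into {p1,p7} and {p4}.
On input 2, block {p1,p7} splits into {p1} and {p7}.
Stable partition: {p2,p5,p6} | {p1} | {p3} | {p4} | {p7} — 5 equivalence classes.
p7 and p2 end up in different blocks, so they are distinguishable. For instance, the string 'ε' is accepted from only p2.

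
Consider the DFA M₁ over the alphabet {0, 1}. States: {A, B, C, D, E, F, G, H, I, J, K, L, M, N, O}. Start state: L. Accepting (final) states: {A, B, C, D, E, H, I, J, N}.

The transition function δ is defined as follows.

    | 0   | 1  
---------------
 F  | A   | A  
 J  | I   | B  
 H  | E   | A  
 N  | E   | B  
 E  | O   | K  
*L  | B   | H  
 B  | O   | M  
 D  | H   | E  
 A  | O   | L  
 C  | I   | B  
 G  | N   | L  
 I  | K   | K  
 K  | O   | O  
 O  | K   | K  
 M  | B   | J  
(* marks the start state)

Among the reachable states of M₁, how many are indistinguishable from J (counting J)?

2

Reachable states from the start: {A,B,E,H,I,J,K,L,M,O}. Unreachable: {C,D,F,G,N} — drop them.
P0 = {A,B,E,H,I,J} | {K,L,M,O}.
Split {A,B,E,H,I,J} by δ(·,0) → {A,B,E,I} and {H,J}.
Refine {K,L,M,O} on symbol 0: members go to different blocks, giving {K,O} and {L,M}.
Split {A,B,E,I} by δ(·,1) → {A,B} and {E,I}.
Stable partition: {A,B} | {K,O} | {H,J} | {L,M} | {E,I} — 5 equivalence classes.
State J belongs to the block {H,J}, which has 2 states.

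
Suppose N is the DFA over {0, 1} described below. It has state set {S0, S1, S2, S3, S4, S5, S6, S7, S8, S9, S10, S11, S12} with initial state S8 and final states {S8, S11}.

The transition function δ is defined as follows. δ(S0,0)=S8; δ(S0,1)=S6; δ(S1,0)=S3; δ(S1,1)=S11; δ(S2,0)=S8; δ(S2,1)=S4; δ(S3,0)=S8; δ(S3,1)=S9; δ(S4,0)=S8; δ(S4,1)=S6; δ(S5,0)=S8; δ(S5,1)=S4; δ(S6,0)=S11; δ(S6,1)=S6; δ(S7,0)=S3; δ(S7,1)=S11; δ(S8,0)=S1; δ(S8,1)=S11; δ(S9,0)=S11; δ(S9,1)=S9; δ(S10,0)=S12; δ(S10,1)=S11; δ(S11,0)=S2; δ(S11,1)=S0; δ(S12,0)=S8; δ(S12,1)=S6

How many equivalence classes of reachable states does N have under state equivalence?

6

First remove the unreachable states {S5,S7,S10,S12}; 9 states remain.
Initial partition by acceptance: {S8,S11} | {S0,S1,S2,S3,S4,S6,S9}.
Split {S8,S11} by δ(·,1) → {S8} and {S11}.
On input 0, block {S0,S1,S2,S3,S4,S6,S9} splits into {S0,S2,S3,S4} and {S6,S9} and {S1}.
On input 1, block {S0,S2,S3,S4} splits into {S0,S3,S4} and {S2}.
The partition is now stable with 6 blocks: {S8} | {S0,S3,S4} | {S11} | {S6,S9} | {S1} | {S2}.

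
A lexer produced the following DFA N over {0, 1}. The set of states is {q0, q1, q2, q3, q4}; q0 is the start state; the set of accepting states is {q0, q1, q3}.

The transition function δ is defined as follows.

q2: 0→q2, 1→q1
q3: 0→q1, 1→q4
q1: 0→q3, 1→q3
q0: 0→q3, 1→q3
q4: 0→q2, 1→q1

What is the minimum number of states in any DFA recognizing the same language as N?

All states are reachable from the start state.
Start with accepting vs non-accepting: {q0,q1,q3} | {q2,q4}.
On input 1, block {q0,q1,q3} splits into {q0,q1} and {q3}.
The partition is now stable with 3 blocks: {q0,q1} | {q2,q4} | {q3}.

3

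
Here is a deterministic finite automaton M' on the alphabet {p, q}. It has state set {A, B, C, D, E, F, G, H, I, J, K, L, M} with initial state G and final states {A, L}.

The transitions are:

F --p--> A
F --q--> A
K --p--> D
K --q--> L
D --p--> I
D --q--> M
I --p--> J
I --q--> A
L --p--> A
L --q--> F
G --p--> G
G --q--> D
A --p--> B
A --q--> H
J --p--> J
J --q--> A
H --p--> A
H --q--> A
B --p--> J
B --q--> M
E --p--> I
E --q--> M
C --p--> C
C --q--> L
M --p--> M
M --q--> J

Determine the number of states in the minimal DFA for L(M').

6

States {C,E,F,K,L} cannot be reached from the start state, so discard them.
Start with accepting vs non-accepting: {A} | {B,D,G,H,I,J,M}.
Refine {B,D,G,H,I,J,M} on symbol p: members go to different blocks, giving {B,D,G,I,J,M} and {H}.
Split {B,D,G,I,J,M} by δ(·,q) → {B,D,G,M} and {I,J}.
Split {B,D,G,M} by δ(·,p) → {B,D} and {G,M}.
On input q, block {G,M} splits into {G} and {M}.
The partition is now stable with 6 blocks: {A} | {B,D} | {H} | {I,J} | {G} | {M}.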